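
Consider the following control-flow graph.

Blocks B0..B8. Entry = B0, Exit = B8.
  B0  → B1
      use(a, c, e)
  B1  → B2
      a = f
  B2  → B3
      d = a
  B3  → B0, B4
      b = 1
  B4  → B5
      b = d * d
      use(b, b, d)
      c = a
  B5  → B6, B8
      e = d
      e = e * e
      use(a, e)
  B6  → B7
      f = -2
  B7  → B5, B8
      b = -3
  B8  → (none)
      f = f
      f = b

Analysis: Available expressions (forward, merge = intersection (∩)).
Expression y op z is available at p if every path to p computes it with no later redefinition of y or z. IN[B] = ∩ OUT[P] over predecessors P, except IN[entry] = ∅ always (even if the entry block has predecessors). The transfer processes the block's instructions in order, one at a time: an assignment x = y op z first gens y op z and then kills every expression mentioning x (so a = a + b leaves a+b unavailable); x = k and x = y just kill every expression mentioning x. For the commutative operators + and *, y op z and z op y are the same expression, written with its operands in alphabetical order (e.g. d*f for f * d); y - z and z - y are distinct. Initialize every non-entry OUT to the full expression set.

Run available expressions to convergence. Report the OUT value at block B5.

Answer: {d*d}

Working:
Converged values:
  B0:   IN={}   OUT={}
  B1:   IN={}   OUT={}
  B2:   IN={}   OUT={}
  B3:   IN={}   OUT={}
  B4:   IN={}   OUT={d*d}
  B5:   IN={d*d}   OUT={d*d}
  B6:   IN={d*d}   OUT={d*d}
  B7:   IN={d*d}   OUT={d*d}
  B8:   IN={d*d}   OUT={d*d}

Merge at B5: IN[B5] = OUT[B4] ∩ OUT[B7] = {d*d}
Applying B5's transfer function to that IN value gives OUT[B5] (row B5 above).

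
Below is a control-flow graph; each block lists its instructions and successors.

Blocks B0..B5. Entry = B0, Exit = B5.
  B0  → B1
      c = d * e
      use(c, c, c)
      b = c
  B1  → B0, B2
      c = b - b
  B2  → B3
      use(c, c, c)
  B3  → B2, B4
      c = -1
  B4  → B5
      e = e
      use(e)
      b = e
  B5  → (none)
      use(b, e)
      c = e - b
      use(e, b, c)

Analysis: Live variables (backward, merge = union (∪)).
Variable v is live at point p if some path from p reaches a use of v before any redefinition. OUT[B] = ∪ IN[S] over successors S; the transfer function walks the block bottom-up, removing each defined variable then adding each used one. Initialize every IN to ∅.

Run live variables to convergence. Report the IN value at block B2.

Fixpoint table:
  B0:  IN={d, e}  OUT={b, d, e}
  B1:  IN={b, d, e}  OUT={c, d, e}
  B2:  IN={c, e}  OUT={e}
  B3:  IN={e}  OUT={c, e}
  B4:  IN={e}  OUT={b, e}
  B5:  IN={b, e}  OUT={}

Merge at B2: OUT[B2] = IN[B3] = {e}
Applying B2's transfer function to that OUT value gives IN[B2] (row B2 above).

Answer: {c, e}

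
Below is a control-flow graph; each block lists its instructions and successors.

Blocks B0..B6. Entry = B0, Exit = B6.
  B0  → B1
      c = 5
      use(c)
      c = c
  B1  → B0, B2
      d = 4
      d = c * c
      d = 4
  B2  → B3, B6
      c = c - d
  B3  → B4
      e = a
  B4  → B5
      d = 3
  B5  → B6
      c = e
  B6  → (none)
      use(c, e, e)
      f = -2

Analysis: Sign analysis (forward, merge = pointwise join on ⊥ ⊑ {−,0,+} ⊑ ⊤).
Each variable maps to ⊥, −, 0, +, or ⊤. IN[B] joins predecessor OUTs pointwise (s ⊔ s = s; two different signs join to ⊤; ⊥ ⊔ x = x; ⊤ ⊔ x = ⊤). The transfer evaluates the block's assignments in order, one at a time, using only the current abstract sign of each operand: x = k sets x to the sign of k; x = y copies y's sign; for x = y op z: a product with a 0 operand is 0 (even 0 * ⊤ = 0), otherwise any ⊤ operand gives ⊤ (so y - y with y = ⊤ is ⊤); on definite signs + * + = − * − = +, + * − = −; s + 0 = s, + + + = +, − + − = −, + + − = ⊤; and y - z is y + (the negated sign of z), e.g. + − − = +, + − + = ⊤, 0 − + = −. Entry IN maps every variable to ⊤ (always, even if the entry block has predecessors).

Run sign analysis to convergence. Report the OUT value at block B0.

Per-block solution:
  B0:   IN=(all ⊤)   OUT={c:+; rest ⊤}
  B1:   IN={c:+; rest ⊤}   OUT={c:+, d:+; rest ⊤}
  B2:   IN={c:+, d:+; rest ⊤}   OUT={d:+; rest ⊤}
  B3:   IN={d:+; rest ⊤}   OUT={d:+; rest ⊤}
  B4:   IN={d:+; rest ⊤}   OUT={d:+; rest ⊤}
  B5:   IN={d:+; rest ⊤}   OUT={d:+; rest ⊤}
  B6:   IN={d:+; rest ⊤}   OUT={d:+, f:-; rest ⊤}

Merge at B0 (entry node, so the boundary value (all ⊤) is joined with the incoming edge(s)): IN[B0] = (all ⊤) ⊔ OUT[B1] = {a: ⊤, b: ⊤, c: ⊤, d: ⊤, e: ⊤, f: ⊤}
Applying B0's transfer function to that IN value gives OUT[B0] (row B0 above).

Answer: {a: ⊤, b: ⊤, c: +, d: ⊤, e: ⊤, f: ⊤}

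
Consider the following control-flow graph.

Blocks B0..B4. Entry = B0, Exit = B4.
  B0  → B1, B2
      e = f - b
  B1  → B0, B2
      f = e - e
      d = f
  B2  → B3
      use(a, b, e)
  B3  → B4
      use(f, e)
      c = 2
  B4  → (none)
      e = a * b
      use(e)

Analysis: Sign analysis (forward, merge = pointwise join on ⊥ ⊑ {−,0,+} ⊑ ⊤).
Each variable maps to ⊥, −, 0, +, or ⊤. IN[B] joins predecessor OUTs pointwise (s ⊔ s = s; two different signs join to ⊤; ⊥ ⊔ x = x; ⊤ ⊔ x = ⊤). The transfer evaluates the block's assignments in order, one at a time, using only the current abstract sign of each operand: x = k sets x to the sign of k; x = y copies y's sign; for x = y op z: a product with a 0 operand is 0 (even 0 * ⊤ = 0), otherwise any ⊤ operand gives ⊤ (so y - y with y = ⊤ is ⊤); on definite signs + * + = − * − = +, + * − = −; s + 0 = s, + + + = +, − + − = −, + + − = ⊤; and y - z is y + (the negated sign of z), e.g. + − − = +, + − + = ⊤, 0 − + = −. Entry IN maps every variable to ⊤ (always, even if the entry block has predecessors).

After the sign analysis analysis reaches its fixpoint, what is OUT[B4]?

Per-block solution:
  B0: | IN=(all ⊤) | OUT=(all ⊤)
  B1: | IN=(all ⊤) | OUT=(all ⊤)
  B2: | IN=(all ⊤) | OUT=(all ⊤)
  B3: | IN=(all ⊤) | OUT={c:+; rest ⊤}
  B4: | IN={c:+; rest ⊤} | OUT={c:+; rest ⊤}

Merge at B4: IN[B4] = OUT[B3] = {a: ⊤, b: ⊤, c: +, d: ⊤, e: ⊤, f: ⊤}
Applying B4's transfer function to that IN value gives OUT[B4] (row B4 above).

Answer: {a: ⊤, b: ⊤, c: +, d: ⊤, e: ⊤, f: ⊤}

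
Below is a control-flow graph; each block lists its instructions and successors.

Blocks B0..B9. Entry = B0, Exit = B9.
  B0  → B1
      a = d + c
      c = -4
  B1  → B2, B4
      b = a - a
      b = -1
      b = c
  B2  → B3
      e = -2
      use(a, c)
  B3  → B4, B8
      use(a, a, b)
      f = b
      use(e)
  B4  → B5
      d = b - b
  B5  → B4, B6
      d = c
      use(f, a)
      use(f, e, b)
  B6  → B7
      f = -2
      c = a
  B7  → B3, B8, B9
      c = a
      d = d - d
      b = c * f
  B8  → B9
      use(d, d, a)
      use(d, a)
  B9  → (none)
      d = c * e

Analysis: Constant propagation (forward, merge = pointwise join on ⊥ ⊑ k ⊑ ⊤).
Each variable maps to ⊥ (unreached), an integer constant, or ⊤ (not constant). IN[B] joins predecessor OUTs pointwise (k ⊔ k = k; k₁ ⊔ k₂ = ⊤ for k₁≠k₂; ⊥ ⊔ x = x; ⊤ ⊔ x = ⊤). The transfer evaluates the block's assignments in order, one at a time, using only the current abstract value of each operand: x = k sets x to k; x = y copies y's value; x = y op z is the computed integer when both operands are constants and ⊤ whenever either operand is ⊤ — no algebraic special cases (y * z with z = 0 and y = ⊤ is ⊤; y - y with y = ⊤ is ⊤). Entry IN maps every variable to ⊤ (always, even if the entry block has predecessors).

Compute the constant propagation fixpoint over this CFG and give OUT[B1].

Fixpoint table:
  B0:   IN=(all ⊤)   OUT={c:-4; rest ⊤}
  B1:   IN={c:-4; rest ⊤}   OUT={b:-4, c:-4; rest ⊤}
  B2:   IN={b:-4, c:-4; rest ⊤}   OUT={b:-4, c:-4, e:-2; rest ⊤}
  B3:   IN=(all ⊤)   OUT=(all ⊤)
  B4:   IN=(all ⊤)   OUT=(all ⊤)
  B5:   IN=(all ⊤)   OUT=(all ⊤)
  B6:   IN=(all ⊤)   OUT={f:-2; rest ⊤}
  B7:   IN={f:-2; rest ⊤}   OUT={f:-2; rest ⊤}
  B8:   IN=(all ⊤)   OUT=(all ⊤)
  B9:   IN=(all ⊤)   OUT=(all ⊤)

Merge at B1: IN[B1] = OUT[B0] = {a: ⊤, b: ⊤, c: -4, d: ⊤, e: ⊤, f: ⊤}
Applying B1's transfer function to that IN value gives OUT[B1] (row B1 above).

Answer: {a: ⊤, b: -4, c: -4, d: ⊤, e: ⊤, f: ⊤}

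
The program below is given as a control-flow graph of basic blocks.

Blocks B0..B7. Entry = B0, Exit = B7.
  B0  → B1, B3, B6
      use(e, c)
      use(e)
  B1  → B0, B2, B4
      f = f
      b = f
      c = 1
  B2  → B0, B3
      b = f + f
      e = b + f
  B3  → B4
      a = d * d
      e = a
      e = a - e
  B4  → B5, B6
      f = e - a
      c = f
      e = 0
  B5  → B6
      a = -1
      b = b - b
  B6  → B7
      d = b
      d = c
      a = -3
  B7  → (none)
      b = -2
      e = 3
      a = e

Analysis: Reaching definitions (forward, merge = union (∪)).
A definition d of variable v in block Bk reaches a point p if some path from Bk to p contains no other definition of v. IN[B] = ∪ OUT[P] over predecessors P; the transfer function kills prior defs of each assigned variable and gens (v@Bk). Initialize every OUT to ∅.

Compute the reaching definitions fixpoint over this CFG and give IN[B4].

Answer: {a@B3, b@B1, b@B2, c@B1, e@B2, e@B3, f@B1}

Working:
Converged values:
  B0:   IN={b@B1, b@B2, c@B1, e@B2, f@B1}   OUT={b@B1, b@B2, c@B1, e@B2, f@B1}
  B1:   IN={b@B1, b@B2, c@B1, e@B2, f@B1}   OUT={b@B1, c@B1, e@B2, f@B1}
  B2:   IN={b@B1, c@B1, e@B2, f@B1}   OUT={b@B2, c@B1, e@B2, f@B1}
  B3:   IN={b@B1, b@B2, c@B1, e@B2, f@B1}   OUT={a@B3, b@B1, b@B2, c@B1, e@B3, f@B1}
  B4:   IN={a@B3, b@B1, b@B2, c@B1, e@B2, e@B3, f@B1}   OUT={a@B3, b@B1, b@B2, c@B4, e@B4, f@B4}
  B5:   IN={a@B3, b@B1, b@B2, c@B4, e@B4, f@B4}   OUT={a@B5, b@B5, c@B4, e@B4, f@B4}
  B6:   IN={a@B3, a@B5, b@B1, b@B2, b@B5, c@B1, c@B4, e@B2, e@B4, f@B1, f@B4}   OUT={a@B6, b@B1, b@B2, b@B5, c@B1, c@B4, d@B6, e@B2, e@B4, f@B1, f@B4}
  B7:   IN={a@B6, b@B1, b@B2, b@B5, c@B1, c@B4, d@B6, e@B2, e@B4, f@B1, f@B4}   OUT={a@B7, b@B7, c@B1, c@B4, d@B6, e@B7, f@B1, f@B4}

Merge at B4: IN[B4] = OUT[B1] ⊔ OUT[B3] = {a@B3, b@B1, b@B2, c@B1, e@B2, e@B3, f@B1}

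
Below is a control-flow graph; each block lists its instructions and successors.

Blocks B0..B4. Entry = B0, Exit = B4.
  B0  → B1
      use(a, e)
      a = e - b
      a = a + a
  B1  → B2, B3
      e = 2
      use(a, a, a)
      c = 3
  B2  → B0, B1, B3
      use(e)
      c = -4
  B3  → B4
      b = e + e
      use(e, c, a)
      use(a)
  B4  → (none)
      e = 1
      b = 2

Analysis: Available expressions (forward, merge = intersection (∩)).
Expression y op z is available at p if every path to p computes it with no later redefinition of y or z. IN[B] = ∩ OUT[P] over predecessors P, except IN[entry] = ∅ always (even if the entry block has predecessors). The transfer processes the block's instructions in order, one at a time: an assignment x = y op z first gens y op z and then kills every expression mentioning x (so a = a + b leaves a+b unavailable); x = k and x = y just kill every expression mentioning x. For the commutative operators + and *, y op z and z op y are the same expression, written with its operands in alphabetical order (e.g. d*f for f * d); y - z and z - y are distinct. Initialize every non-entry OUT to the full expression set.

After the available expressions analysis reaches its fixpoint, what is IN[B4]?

Answer: {e+e}

Derivation:
Per-block solution:
  B0: | IN={} | OUT={e-b}
  B1: | IN={} | OUT={}
  B2: | IN={} | OUT={}
  B3: | IN={} | OUT={e+e}
  B4: | IN={e+e} | OUT={}

Merge at B4: IN[B4] = OUT[B3] = {e+e}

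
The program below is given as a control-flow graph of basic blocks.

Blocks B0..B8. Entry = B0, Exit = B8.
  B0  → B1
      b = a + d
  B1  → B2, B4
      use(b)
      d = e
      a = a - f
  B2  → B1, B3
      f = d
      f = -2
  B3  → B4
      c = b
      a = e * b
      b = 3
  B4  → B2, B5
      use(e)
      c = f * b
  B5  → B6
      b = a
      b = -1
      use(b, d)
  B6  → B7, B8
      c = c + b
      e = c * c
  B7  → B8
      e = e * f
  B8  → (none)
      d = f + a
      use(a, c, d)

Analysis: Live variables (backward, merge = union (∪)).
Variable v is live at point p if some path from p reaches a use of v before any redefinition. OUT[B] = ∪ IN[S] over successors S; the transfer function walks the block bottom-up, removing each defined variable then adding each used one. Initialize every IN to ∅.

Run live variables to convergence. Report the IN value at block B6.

Answer: {a, b, c, f}

Derivation:
Fixpoint table:
  B0: | IN={a, d, e, f} | OUT={a, b, e, f}
  B1: | IN={a, b, e, f} | OUT={a, b, d, e, f}
  B2: | IN={a, b, d, e} | OUT={a, b, d, e, f}
  B3: | IN={b, d, e, f} | OUT={a, b, d, e, f}
  B4: | IN={a, b, d, e, f} | OUT={a, b, c, d, e, f}
  B5: | IN={a, c, d, f} | OUT={a, b, c, f}
  B6: | IN={a, b, c, f} | OUT={a, c, e, f}
  B7: | IN={a, c, e, f} | OUT={a, c, f}
  B8: | IN={a, c, f} | OUT={}

Merge at B6: OUT[B6] = IN[B7] ⊔ IN[B8] = {a, c, e, f}
Applying B6's transfer function to that OUT value gives IN[B6] (row B6 above).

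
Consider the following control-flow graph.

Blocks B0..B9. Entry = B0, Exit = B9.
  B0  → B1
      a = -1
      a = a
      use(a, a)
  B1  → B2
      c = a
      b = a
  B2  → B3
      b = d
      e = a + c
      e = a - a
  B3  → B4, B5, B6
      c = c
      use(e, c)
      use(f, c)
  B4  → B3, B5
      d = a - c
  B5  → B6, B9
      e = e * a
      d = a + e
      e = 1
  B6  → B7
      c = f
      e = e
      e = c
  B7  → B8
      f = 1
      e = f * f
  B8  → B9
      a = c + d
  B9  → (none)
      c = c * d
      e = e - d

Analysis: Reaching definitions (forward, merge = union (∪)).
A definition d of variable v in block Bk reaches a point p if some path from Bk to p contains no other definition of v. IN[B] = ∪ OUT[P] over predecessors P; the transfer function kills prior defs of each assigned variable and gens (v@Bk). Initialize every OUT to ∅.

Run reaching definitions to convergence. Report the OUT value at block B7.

Answer: {a@B0, b@B2, c@B6, d@B4, d@B5, e@B7, f@B7}

Derivation:
Converged values:
  B0:   IN={}   OUT={a@B0}
  B1:   IN={a@B0}   OUT={a@B0, b@B1, c@B1}
  B2:   IN={a@B0, b@B1, c@B1}   OUT={a@B0, b@B2, c@B1, e@B2}
  B3:   IN={a@B0, b@B2, c@B1, c@B3, d@B4, e@B2}   OUT={a@B0, b@B2, c@B3, d@B4, e@B2}
  B4:   IN={a@B0, b@B2, c@B3, d@B4, e@B2}   OUT={a@B0, b@B2, c@B3, d@B4, e@B2}
  B5:   IN={a@B0, b@B2, c@B3, d@B4, e@B2}   OUT={a@B0, b@B2, c@B3, d@B5, e@B5}
  B6:   IN={a@B0, b@B2, c@B3, d@B4, d@B5, e@B2, e@B5}   OUT={a@B0, b@B2, c@B6, d@B4, d@B5, e@B6}
  B7:   IN={a@B0, b@B2, c@B6, d@B4, d@B5, e@B6}   OUT={a@B0, b@B2, c@B6, d@B4, d@B5, e@B7, f@B7}
  B8:   IN={a@B0, b@B2, c@B6, d@B4, d@B5, e@B7, f@B7}   OUT={a@B8, b@B2, c@B6, d@B4, d@B5, e@B7, f@B7}
  B9:   IN={a@B0, a@B8, b@B2, c@B3, c@B6, d@B4, d@B5, e@B5, e@B7, f@B7}   OUT={a@B0, a@B8, b@B2, c@B9, d@B4, d@B5, e@B9, f@B7}

Merge at B7: IN[B7] = OUT[B6] = {a@B0, b@B2, c@B6, d@B4, d@B5, e@B6}
Applying B7's transfer function to that IN value gives OUT[B7] (row B7 above).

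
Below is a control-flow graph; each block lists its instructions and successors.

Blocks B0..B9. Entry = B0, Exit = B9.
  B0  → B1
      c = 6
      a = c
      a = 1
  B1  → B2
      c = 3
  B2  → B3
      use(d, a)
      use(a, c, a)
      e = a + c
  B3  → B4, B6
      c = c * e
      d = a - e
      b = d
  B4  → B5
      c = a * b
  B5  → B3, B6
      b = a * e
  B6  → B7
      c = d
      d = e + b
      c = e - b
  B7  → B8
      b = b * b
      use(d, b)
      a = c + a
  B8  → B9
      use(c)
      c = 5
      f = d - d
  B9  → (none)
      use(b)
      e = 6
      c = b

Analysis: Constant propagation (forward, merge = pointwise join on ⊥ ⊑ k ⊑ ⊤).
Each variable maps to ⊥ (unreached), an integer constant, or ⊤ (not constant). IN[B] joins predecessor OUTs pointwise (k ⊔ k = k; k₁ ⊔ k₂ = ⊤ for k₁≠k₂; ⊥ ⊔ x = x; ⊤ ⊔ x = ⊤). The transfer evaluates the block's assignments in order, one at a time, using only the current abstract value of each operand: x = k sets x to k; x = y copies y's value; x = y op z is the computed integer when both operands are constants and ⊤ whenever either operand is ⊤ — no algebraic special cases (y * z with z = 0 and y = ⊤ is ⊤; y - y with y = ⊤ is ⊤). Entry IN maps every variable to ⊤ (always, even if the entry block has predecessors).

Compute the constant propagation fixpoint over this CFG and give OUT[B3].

Answer: {a: 1, b: -3, c: ⊤, d: -3, e: 4, f: ⊤}

Trace:
Fixpoint table:
  B0:   IN=(all ⊤)   OUT={a:1, c:6; rest ⊤}
  B1:   IN={a:1, c:6; rest ⊤}   OUT={a:1, c:3; rest ⊤}
  B2:   IN={a:1, c:3; rest ⊤}   OUT={a:1, c:3, e:4; rest ⊤}
  B3:   IN={a:1, e:4; rest ⊤}   OUT={a:1, b:-3, d:-3, e:4; rest ⊤}
  B4:   IN={a:1, b:-3, d:-3, e:4; rest ⊤}   OUT={a:1, b:-3, c:-3, d:-3, e:4; rest ⊤}
  B5:   IN={a:1, b:-3, c:-3, d:-3, e:4; rest ⊤}   OUT={a:1, b:4, c:-3, d:-3, e:4; rest ⊤}
  B6:   IN={a:1, d:-3, e:4; rest ⊤}   OUT={a:1, e:4; rest ⊤}
  B7:   IN={a:1, e:4; rest ⊤}   OUT={e:4; rest ⊤}
  B8:   IN={e:4; rest ⊤}   OUT={c:5, e:4; rest ⊤}
  B9:   IN={c:5, e:4; rest ⊤}   OUT={e:6; rest ⊤}

Merge at B3: IN[B3] = OUT[B2] ⊔ OUT[B5] = {a: 1, b: ⊤, c: ⊤, d: ⊤, e: 4, f: ⊤}
Applying B3's transfer function to that IN value gives OUT[B3] (row B3 above).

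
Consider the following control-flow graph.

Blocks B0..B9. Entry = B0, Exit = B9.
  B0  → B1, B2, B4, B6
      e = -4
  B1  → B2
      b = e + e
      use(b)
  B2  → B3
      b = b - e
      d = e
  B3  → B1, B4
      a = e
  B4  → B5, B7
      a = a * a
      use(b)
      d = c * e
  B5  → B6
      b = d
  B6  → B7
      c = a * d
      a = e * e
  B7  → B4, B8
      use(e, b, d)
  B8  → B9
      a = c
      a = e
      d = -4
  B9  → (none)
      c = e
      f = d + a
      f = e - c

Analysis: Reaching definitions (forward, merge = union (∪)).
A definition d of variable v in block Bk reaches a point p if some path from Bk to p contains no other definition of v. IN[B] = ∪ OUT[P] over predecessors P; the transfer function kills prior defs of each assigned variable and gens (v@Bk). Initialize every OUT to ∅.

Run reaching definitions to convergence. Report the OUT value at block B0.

Converged values:
  B0: | IN={} | OUT={e@B0}
  B1: | IN={a@B3, b@B2, d@B2, e@B0} | OUT={a@B3, b@B1, d@B2, e@B0}
  B2: | IN={a@B3, b@B1, d@B2, e@B0} | OUT={a@B3, b@B2, d@B2, e@B0}
  B3: | IN={a@B3, b@B2, d@B2, e@B0} | OUT={a@B3, b@B2, d@B2, e@B0}
  B4: | IN={a@B3, a@B4, a@B6, b@B2, b@B5, c@B6, d@B2, d@B4, e@B0} | OUT={a@B4, b@B2, b@B5, c@B6, d@B4, e@B0}
  B5: | IN={a@B4, b@B2, b@B5, c@B6, d@B4, e@B0} | OUT={a@B4, b@B5, c@B6, d@B4, e@B0}
  B6: | IN={a@B4, b@B5, c@B6, d@B4, e@B0} | OUT={a@B6, b@B5, c@B6, d@B4, e@B0}
  B7: | IN={a@B4, a@B6, b@B2, b@B5, c@B6, d@B4, e@B0} | OUT={a@B4, a@B6, b@B2, b@B5, c@B6, d@B4, e@B0}
  B8: | IN={a@B4, a@B6, b@B2, b@B5, c@B6, d@B4, e@B0} | OUT={a@B8, b@B2, b@B5, c@B6, d@B8, e@B0}
  B9: | IN={a@B8, b@B2, b@B5, c@B6, d@B8, e@B0} | OUT={a@B8, b@B2, b@B5, c@B9, d@B8, e@B0, f@B9}

B0 is the boundary node: IN[B0] = {}
Applying B0's transfer function to that IN value gives OUT[B0] (row B0 above).

Answer: {e@B0}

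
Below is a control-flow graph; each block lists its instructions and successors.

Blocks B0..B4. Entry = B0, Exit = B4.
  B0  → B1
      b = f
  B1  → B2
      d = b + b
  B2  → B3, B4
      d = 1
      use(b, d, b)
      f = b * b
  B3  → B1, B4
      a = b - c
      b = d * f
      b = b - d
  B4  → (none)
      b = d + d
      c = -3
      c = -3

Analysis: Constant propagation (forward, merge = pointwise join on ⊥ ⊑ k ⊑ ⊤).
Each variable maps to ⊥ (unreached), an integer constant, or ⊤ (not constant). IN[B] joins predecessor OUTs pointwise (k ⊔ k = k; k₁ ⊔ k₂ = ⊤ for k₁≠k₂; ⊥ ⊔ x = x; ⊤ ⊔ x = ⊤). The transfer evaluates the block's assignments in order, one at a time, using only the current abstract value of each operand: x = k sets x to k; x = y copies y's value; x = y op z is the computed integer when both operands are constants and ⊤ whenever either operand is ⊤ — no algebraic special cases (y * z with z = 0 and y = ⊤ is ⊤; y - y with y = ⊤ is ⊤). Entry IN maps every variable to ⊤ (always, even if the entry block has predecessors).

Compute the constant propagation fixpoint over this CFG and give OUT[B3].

Converged values:
  B0: | IN=(all ⊤) | OUT=(all ⊤)
  B1: | IN=(all ⊤) | OUT=(all ⊤)
  B2: | IN=(all ⊤) | OUT={d:1; rest ⊤}
  B3: | IN={d:1; rest ⊤} | OUT={d:1; rest ⊤}
  B4: | IN={d:1; rest ⊤} | OUT={b:2, c:-3, d:1; rest ⊤}

Merge at B3: IN[B3] = OUT[B2] = {a: ⊤, b: ⊤, c: ⊤, d: 1, e: ⊤, f: ⊤}
Applying B3's transfer function to that IN value gives OUT[B3] (row B3 above).

Answer: {a: ⊤, b: ⊤, c: ⊤, d: 1, e: ⊤, f: ⊤}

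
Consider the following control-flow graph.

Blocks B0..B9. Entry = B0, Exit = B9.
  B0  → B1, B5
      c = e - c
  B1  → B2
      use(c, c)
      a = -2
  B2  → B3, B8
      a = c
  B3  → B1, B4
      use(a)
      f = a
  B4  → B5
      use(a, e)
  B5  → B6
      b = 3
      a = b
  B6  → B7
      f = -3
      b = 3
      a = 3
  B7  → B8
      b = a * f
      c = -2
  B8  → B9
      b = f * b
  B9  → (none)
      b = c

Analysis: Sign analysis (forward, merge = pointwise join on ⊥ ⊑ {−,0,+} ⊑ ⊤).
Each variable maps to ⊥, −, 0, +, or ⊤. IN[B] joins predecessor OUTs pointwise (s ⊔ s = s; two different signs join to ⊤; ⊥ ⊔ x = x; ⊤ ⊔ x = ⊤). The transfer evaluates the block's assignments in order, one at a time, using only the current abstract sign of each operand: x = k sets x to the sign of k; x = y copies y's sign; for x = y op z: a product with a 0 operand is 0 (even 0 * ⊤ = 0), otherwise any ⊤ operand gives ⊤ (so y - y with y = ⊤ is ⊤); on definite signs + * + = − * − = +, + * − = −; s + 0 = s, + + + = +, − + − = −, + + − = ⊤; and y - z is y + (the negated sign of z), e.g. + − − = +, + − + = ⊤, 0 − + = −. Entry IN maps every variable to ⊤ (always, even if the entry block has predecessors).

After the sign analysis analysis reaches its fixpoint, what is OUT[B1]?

Converged values:
  B0:   IN=(all ⊤)   OUT=(all ⊤)
  B1:   IN=(all ⊤)   OUT={a:-; rest ⊤}
  B2:   IN={a:-; rest ⊤}   OUT=(all ⊤)
  B3:   IN=(all ⊤)   OUT=(all ⊤)
  B4:   IN=(all ⊤)   OUT=(all ⊤)
  B5:   IN=(all ⊤)   OUT={a:+, b:+; rest ⊤}
  B6:   IN={a:+, b:+; rest ⊤}   OUT={a:+, b:+, f:-; rest ⊤}
  B7:   IN={a:+, b:+, f:-; rest ⊤}   OUT={a:+, b:-, c:-, f:-; rest ⊤}
  B8:   IN=(all ⊤)   OUT=(all ⊤)
  B9:   IN=(all ⊤)   OUT=(all ⊤)

Merge at B1: IN[B1] = OUT[B0] ⊔ OUT[B3] = {a: ⊤, b: ⊤, c: ⊤, d: ⊤, e: ⊤, f: ⊤}
Applying B1's transfer function to that IN value gives OUT[B1] (row B1 above).

Answer: {a: -, b: ⊤, c: ⊤, d: ⊤, e: ⊤, f: ⊤}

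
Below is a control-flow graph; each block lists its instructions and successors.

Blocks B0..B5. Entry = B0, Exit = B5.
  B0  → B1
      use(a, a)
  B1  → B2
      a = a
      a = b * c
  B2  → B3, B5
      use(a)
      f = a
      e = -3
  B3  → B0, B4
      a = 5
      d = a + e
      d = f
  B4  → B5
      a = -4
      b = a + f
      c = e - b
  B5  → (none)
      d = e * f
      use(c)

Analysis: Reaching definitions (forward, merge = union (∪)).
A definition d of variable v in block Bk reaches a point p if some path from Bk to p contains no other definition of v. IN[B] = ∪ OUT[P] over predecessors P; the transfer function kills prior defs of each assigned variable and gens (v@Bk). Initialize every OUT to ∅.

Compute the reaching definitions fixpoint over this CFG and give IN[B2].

Converged values:
  B0:   IN={a@B3, d@B3, e@B2, f@B2}   OUT={a@B3, d@B3, e@B2, f@B2}
  B1:   IN={a@B3, d@B3, e@B2, f@B2}   OUT={a@B1, d@B3, e@B2, f@B2}
  B2:   IN={a@B1, d@B3, e@B2, f@B2}   OUT={a@B1, d@B3, e@B2, f@B2}
  B3:   IN={a@B1, d@B3, e@B2, f@B2}   OUT={a@B3, d@B3, e@B2, f@B2}
  B4:   IN={a@B3, d@B3, e@B2, f@B2}   OUT={a@B4, b@B4, c@B4, d@B3, e@B2, f@B2}
  B5:   IN={a@B1, a@B4, b@B4, c@B4, d@B3, e@B2, f@B2}   OUT={a@B1, a@B4, b@B4, c@B4, d@B5, e@B2, f@B2}

Merge at B2: IN[B2] = OUT[B1] = {a@B1, d@B3, e@B2, f@B2}

Answer: {a@B1, d@B3, e@B2, f@B2}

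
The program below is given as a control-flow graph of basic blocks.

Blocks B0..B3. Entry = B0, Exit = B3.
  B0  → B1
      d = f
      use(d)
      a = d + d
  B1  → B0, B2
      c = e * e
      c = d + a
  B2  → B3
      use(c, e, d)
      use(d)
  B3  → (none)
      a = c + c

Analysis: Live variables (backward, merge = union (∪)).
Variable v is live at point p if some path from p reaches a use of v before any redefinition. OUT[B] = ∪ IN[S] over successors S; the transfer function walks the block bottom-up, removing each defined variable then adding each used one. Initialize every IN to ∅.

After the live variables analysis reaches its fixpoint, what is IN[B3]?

Fixpoint table:
  B0:   IN={e, f}   OUT={a, d, e, f}
  B1:   IN={a, d, e, f}   OUT={c, d, e, f}
  B2:   IN={c, d, e}   OUT={c}
  B3:   IN={c}   OUT={}

B3 is the boundary node: OUT[B3] = {}
Applying B3's transfer function to that OUT value gives IN[B3] (row B3 above).

Answer: {c}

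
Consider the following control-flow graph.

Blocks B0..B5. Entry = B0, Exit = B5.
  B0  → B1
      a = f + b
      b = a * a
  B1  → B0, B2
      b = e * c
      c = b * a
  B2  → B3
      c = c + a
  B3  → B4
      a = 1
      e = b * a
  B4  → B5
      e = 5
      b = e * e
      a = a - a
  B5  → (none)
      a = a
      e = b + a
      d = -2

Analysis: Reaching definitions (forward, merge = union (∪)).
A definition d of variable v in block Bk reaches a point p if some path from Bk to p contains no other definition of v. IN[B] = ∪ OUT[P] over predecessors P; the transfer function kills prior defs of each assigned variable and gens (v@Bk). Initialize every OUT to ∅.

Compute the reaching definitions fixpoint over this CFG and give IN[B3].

Fixpoint table:
  B0: | IN={a@B0, b@B1, c@B1} | OUT={a@B0, b@B0, c@B1}
  B1: | IN={a@B0, b@B0, c@B1} | OUT={a@B0, b@B1, c@B1}
  B2: | IN={a@B0, b@B1, c@B1} | OUT={a@B0, b@B1, c@B2}
  B3: | IN={a@B0, b@B1, c@B2} | OUT={a@B3, b@B1, c@B2, e@B3}
  B4: | IN={a@B3, b@B1, c@B2, e@B3} | OUT={a@B4, b@B4, c@B2, e@B4}
  B5: | IN={a@B4, b@B4, c@B2, e@B4} | OUT={a@B5, b@B4, c@B2, d@B5, e@B5}

Merge at B3: IN[B3] = OUT[B2] = {a@B0, b@B1, c@B2}

Answer: {a@B0, b@B1, c@B2}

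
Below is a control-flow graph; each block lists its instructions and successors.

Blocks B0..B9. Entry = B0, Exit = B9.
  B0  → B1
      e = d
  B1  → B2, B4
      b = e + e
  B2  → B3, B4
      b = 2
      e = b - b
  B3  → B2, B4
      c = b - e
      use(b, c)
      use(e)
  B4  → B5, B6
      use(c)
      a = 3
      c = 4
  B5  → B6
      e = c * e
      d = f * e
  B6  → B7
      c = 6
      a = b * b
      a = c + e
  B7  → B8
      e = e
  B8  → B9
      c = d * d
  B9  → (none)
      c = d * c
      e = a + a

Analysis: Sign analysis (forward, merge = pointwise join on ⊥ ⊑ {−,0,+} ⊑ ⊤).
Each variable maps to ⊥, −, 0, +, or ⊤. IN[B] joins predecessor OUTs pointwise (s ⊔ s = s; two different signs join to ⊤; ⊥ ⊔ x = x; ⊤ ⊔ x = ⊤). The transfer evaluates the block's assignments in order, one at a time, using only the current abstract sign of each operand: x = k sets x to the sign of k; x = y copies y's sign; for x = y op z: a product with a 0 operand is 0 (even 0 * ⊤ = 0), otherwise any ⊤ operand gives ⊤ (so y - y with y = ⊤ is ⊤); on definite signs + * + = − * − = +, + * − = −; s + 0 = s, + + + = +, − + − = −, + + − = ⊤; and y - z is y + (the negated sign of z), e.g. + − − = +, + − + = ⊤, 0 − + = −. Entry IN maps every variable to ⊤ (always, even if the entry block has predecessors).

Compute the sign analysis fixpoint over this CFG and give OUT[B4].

Converged values:
  B0:   IN=(all ⊤)   OUT=(all ⊤)
  B1:   IN=(all ⊤)   OUT=(all ⊤)
  B2:   IN=(all ⊤)   OUT={b:+; rest ⊤}
  B3:   IN={b:+; rest ⊤}   OUT={b:+; rest ⊤}
  B4:   IN=(all ⊤)   OUT={a:+, c:+; rest ⊤}
  B5:   IN={a:+, c:+; rest ⊤}   OUT={a:+, c:+; rest ⊤}
  B6:   IN={a:+, c:+; rest ⊤}   OUT={c:+; rest ⊤}
  B7:   IN={c:+; rest ⊤}   OUT={c:+; rest ⊤}
  B8:   IN={c:+; rest ⊤}   OUT=(all ⊤)
  B9:   IN=(all ⊤)   OUT=(all ⊤)

Merge at B4: IN[B4] = OUT[B1] ⊔ OUT[B2] ⊔ OUT[B3] = {a: ⊤, b: ⊤, c: ⊤, d: ⊤, e: ⊤, f: ⊤}
Applying B4's transfer function to that IN value gives OUT[B4] (row B4 above).

Answer: {a: +, b: ⊤, c: +, d: ⊤, e: ⊤, f: ⊤}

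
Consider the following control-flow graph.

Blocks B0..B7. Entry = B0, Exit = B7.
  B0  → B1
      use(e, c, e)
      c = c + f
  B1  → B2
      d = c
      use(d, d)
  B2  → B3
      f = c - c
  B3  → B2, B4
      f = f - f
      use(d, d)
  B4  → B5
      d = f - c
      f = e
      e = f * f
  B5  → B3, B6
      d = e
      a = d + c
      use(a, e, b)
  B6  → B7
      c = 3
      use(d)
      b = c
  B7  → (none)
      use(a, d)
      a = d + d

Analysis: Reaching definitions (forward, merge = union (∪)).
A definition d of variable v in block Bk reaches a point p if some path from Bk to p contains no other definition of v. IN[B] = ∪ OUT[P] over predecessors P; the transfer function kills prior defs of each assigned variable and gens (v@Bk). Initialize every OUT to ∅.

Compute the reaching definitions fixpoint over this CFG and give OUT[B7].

Answer: {a@B7, b@B6, c@B6, d@B5, e@B4, f@B4}

Derivation:
Converged values:
  B0:   IN={}   OUT={c@B0}
  B1:   IN={c@B0}   OUT={c@B0, d@B1}
  B2:   IN={a@B5, c@B0, d@B1, d@B5, e@B4, f@B3}   OUT={a@B5, c@B0, d@B1, d@B5, e@B4, f@B2}
  B3:   IN={a@B5, c@B0, d@B1, d@B5, e@B4, f@B2, f@B4}   OUT={a@B5, c@B0, d@B1, d@B5, e@B4, f@B3}
  B4:   IN={a@B5, c@B0, d@B1, d@B5, e@B4, f@B3}   OUT={a@B5, c@B0, d@B4, e@B4, f@B4}
  B5:   IN={a@B5, c@B0, d@B4, e@B4, f@B4}   OUT={a@B5, c@B0, d@B5, e@B4, f@B4}
  B6:   IN={a@B5, c@B0, d@B5, e@B4, f@B4}   OUT={a@B5, b@B6, c@B6, d@B5, e@B4, f@B4}
  B7:   IN={a@B5, b@B6, c@B6, d@B5, e@B4, f@B4}   OUT={a@B7, b@B6, c@B6, d@B5, e@B4, f@B4}

Merge at B7: IN[B7] = OUT[B6] = {a@B5, b@B6, c@B6, d@B5, e@B4, f@B4}
Applying B7's transfer function to that IN value gives OUT[B7] (row B7 above).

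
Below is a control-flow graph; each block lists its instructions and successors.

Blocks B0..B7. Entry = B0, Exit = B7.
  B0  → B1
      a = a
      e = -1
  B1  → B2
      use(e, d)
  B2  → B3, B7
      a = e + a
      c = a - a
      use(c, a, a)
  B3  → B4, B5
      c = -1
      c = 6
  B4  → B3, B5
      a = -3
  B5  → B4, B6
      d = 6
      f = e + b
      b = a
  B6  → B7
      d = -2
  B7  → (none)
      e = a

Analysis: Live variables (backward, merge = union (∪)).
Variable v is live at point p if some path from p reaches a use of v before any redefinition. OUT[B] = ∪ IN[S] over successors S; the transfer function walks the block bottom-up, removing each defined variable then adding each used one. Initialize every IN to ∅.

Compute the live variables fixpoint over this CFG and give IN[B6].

Converged values:
  B0:   IN={a, b, d}   OUT={a, b, d, e}
  B1:   IN={a, b, d, e}   OUT={a, b, e}
  B2:   IN={a, b, e}   OUT={a, b, e}
  B3:   IN={a, b, e}   OUT={a, b, e}
  B4:   IN={b, e}   OUT={a, b, e}
  B5:   IN={a, b, e}   OUT={a, b, e}
  B6:   IN={a}   OUT={a}
  B7:   IN={a}   OUT={}

Merge at B6: OUT[B6] = IN[B7] = {a}
Applying B6's transfer function to that OUT value gives IN[B6] (row B6 above).

Answer: {a}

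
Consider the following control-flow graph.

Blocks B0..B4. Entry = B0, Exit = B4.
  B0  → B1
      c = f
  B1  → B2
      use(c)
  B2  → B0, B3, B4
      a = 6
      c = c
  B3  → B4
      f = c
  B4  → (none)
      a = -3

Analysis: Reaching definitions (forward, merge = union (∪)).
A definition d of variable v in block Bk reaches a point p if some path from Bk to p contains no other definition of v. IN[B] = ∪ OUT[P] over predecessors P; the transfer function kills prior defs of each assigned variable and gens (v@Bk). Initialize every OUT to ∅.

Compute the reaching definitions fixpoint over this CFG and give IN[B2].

Converged values:
  B0:   IN={a@B2, c@B2}   OUT={a@B2, c@B0}
  B1:   IN={a@B2, c@B0}   OUT={a@B2, c@B0}
  B2:   IN={a@B2, c@B0}   OUT={a@B2, c@B2}
  B3:   IN={a@B2, c@B2}   OUT={a@B2, c@B2, f@B3}
  B4:   IN={a@B2, c@B2, f@B3}   OUT={a@B4, c@B2, f@B3}

Merge at B2: IN[B2] = OUT[B1] = {a@B2, c@B0}

Answer: {a@B2, c@B0}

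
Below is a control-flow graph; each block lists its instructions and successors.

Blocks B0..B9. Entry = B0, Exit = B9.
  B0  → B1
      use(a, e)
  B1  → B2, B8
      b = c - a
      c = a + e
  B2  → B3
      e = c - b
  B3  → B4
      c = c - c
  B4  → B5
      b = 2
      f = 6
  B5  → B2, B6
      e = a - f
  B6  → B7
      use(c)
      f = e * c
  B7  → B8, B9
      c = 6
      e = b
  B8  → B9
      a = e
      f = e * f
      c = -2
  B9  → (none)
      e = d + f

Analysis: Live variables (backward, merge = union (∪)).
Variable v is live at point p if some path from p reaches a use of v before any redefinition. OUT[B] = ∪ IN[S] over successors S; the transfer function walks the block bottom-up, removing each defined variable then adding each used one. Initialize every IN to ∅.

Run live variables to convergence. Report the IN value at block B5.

Answer: {a, b, c, d, f}

Working:
Converged values:
  B0:   IN={a, c, d, e, f}   OUT={a, c, d, e, f}
  B1:   IN={a, c, d, e, f}   OUT={a, b, c, d, e, f}
  B2:   IN={a, b, c, d}   OUT={a, c, d}
  B3:   IN={a, c, d}   OUT={a, c, d}
  B4:   IN={a, c, d}   OUT={a, b, c, d, f}
  B5:   IN={a, b, c, d, f}   OUT={a, b, c, d, e}
  B6:   IN={b, c, d, e}   OUT={b, d, f}
  B7:   IN={b, d, f}   OUT={d, e, f}
  B8:   IN={d, e, f}   OUT={d, f}
  B9:   IN={d, f}   OUT={}

Merge at B5: OUT[B5] = IN[B2] ⊔ IN[B6] = {a, b, c, d, e}
Applying B5's transfer function to that OUT value gives IN[B5] (row B5 above).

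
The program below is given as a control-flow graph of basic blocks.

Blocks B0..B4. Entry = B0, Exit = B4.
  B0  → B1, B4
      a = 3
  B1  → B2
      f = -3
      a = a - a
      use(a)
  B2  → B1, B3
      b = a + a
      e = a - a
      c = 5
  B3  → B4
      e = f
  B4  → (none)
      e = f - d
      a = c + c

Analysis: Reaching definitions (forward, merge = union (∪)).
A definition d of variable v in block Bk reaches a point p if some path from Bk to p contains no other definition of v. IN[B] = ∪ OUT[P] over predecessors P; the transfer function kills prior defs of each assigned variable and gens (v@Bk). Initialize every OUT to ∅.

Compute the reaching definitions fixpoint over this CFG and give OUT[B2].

Answer: {a@B1, b@B2, c@B2, e@B2, f@B1}

Trace:
Per-block solution:
  B0:   IN={}   OUT={a@B0}
  B1:   IN={a@B0, a@B1, b@B2, c@B2, e@B2, f@B1}   OUT={a@B1, b@B2, c@B2, e@B2, f@B1}
  B2:   IN={a@B1, b@B2, c@B2, e@B2, f@B1}   OUT={a@B1, b@B2, c@B2, e@B2, f@B1}
  B3:   IN={a@B1, b@B2, c@B2, e@B2, f@B1}   OUT={a@B1, b@B2, c@B2, e@B3, f@B1}
  B4:   IN={a@B0, a@B1, b@B2, c@B2, e@B3, f@B1}   OUT={a@B4, b@B2, c@B2, e@B4, f@B1}

Merge at B2: IN[B2] = OUT[B1] = {a@B1, b@B2, c@B2, e@B2, f@B1}
Applying B2's transfer function to that IN value gives OUT[B2] (row B2 above).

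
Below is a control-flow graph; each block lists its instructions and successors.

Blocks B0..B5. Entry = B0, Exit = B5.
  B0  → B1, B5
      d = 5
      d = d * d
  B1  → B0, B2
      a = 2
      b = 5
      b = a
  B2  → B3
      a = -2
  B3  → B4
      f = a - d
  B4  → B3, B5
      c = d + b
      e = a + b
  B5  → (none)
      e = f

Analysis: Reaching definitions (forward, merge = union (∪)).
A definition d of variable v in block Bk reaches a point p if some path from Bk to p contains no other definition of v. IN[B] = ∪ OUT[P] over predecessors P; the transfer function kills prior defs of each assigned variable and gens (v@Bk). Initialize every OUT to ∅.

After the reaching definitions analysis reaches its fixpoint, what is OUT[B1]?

Answer: {a@B1, b@B1, d@B0}

Trace:
Converged values:
  B0:   IN={a@B1, b@B1, d@B0}   OUT={a@B1, b@B1, d@B0}
  B1:   IN={a@B1, b@B1, d@B0}   OUT={a@B1, b@B1, d@B0}
  B2:   IN={a@B1, b@B1, d@B0}   OUT={a@B2, b@B1, d@B0}
  B3:   IN={a@B2, b@B1, c@B4, d@B0, e@B4, f@B3}   OUT={a@B2, b@B1, c@B4, d@B0, e@B4, f@B3}
  B4:   IN={a@B2, b@B1, c@B4, d@B0, e@B4, f@B3}   OUT={a@B2, b@B1, c@B4, d@B0, e@B4, f@B3}
  B5:   IN={a@B1, a@B2, b@B1, c@B4, d@B0, e@B4, f@B3}   OUT={a@B1, a@B2, b@B1, c@B4, d@B0, e@B5, f@B3}

Merge at B1: IN[B1] = OUT[B0] = {a@B1, b@B1, d@B0}
Applying B1's transfer function to that IN value gives OUT[B1] (row B1 above).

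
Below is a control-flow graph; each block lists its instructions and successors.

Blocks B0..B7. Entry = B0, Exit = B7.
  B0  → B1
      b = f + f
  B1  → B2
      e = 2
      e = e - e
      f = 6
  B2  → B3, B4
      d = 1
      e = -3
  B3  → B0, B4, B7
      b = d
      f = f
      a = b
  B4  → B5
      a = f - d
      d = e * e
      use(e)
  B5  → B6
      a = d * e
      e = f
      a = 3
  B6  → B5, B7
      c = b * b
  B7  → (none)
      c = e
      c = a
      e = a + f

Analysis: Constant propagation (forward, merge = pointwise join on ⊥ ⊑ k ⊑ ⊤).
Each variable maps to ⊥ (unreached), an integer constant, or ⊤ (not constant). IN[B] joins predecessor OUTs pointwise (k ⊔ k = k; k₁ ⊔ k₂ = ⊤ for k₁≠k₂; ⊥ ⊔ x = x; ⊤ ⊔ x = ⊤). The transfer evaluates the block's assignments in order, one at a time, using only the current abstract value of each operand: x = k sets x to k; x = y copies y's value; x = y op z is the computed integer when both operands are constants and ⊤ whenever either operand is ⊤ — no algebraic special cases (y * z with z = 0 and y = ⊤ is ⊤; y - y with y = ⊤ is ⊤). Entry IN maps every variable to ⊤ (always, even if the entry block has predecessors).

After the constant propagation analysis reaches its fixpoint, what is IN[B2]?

Per-block solution:
  B0:   IN=(all ⊤)   OUT=(all ⊤)
  B1:   IN=(all ⊤)   OUT={e:0, f:6; rest ⊤}
  B2:   IN={e:0, f:6; rest ⊤}   OUT={d:1, e:-3, f:6; rest ⊤}
  B3:   IN={d:1, e:-3, f:6; rest ⊤}   OUT={a:1, b:1, d:1, e:-3, f:6; rest ⊤}
  B4:   IN={d:1, e:-3, f:6; rest ⊤}   OUT={a:5, d:9, e:-3, f:6; rest ⊤}
  B5:   IN={d:9, f:6; rest ⊤}   OUT={a:3, d:9, e:6, f:6; rest ⊤}
  B6:   IN={a:3, d:9, e:6, f:6; rest ⊤}   OUT={a:3, d:9, e:6, f:6; rest ⊤}
  B7:   IN={f:6; rest ⊤}   OUT={f:6; rest ⊤}

Merge at B2: IN[B2] = OUT[B1] = {a: ⊤, b: ⊤, c: ⊤, d: ⊤, e: 0, f: 6}

Answer: {a: ⊤, b: ⊤, c: ⊤, d: ⊤, e: 0, f: 6}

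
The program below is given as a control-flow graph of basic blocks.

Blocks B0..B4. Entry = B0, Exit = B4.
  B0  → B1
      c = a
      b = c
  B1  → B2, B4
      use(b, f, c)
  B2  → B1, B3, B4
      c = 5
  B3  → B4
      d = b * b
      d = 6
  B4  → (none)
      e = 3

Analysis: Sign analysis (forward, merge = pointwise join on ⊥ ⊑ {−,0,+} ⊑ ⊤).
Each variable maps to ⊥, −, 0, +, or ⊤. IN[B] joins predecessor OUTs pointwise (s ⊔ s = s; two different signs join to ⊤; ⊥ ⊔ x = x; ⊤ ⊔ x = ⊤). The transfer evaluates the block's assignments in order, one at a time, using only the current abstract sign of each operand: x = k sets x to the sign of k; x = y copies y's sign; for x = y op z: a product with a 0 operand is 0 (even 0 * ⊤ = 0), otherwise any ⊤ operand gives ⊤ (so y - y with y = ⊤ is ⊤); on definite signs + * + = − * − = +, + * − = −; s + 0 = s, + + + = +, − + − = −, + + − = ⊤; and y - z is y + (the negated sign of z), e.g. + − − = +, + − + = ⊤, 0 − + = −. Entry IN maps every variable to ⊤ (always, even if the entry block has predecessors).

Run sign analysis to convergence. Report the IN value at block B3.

Answer: {a: ⊤, b: ⊤, c: +, d: ⊤, e: ⊤, f: ⊤}

Derivation:
Per-block solution:
  B0: | IN=(all ⊤) | OUT=(all ⊤)
  B1: | IN=(all ⊤) | OUT=(all ⊤)
  B2: | IN=(all ⊤) | OUT={c:+; rest ⊤}
  B3: | IN={c:+; rest ⊤} | OUT={c:+, d:+; rest ⊤}
  B4: | IN=(all ⊤) | OUT={e:+; rest ⊤}

Merge at B3: IN[B3] = OUT[B2] = {a: ⊤, b: ⊤, c: +, d: ⊤, e: ⊤, f: ⊤}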